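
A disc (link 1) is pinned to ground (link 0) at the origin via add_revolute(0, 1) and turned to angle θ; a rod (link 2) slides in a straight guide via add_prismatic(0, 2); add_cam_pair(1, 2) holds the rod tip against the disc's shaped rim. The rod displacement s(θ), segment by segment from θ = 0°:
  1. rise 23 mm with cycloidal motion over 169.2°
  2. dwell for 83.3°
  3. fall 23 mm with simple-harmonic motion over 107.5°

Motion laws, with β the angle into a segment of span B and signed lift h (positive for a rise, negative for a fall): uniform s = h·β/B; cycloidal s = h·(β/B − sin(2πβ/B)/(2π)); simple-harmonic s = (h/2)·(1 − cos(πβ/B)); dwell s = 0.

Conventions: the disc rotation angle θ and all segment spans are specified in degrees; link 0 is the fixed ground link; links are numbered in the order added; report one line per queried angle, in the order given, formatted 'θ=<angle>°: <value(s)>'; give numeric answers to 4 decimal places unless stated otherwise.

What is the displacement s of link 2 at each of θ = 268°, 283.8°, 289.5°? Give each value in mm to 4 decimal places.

segment 1 (0° to 169.2°, cycloidal, h = 23) is passed completely: s = 0.0000 + (23) = 23.0000
segment 2 (169.2° to 252.5°, dwell): s unchanged at 23.0000
θ = 268° falls in segment 3 (252.5° to 360°, simple-harmonic, h = -23): β = 268 − 252.5 = 15.5°, B = 107.5°; Δs = -23/2·(1 − cos(π·0.1442)) = -1.1598; s = 23.0000 − 1.1598 = 21.8402
θ = 283.8° falls in segment 3 (252.5° to 360°, simple-harmonic, h = -23): β = 283.8 − 252.5 = 31.3°, B = 107.5°; Δs = -23/2·(1 − cos(π·0.2912)) = -4.4848; s = 23.0000 − 4.4848 = 18.5152
θ = 289.5° falls in segment 3 (252.5° to 360°, simple-harmonic, h = -23): β = 289.5 − 252.5 = 37°, B = 107.5°; Δs = -23/2·(1 − cos(π·0.3442)) = -6.0928; s = 23.0000 − 6.0928 = 16.9072

θ=268°: 21.8402
θ=283.8°: 18.5152
θ=289.5°: 16.9072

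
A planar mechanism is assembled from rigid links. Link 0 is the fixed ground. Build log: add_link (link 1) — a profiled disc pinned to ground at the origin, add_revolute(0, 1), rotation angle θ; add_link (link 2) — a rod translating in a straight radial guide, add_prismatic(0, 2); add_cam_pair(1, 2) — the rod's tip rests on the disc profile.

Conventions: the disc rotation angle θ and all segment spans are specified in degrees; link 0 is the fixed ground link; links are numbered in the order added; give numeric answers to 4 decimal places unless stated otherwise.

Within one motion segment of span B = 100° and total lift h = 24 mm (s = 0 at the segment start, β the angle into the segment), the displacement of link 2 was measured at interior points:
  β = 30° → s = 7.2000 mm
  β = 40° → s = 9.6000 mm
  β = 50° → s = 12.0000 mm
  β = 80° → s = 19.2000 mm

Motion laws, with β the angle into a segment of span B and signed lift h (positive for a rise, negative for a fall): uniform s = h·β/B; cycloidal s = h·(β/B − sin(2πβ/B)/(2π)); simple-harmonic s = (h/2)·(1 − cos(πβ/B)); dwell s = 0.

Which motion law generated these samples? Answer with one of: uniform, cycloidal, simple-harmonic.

candidates at β/B = r: uniform s = h·r (linear in β); cycloidal s = h·(r − sin(2πr)/(2π)); simple-harmonic s = (h/2)(1 − cos(πr))
β=30°: printed 7.2000 | uniform 7.2000, cycloidal 3.5672, simple-harmonic 4.9466
β=40°: printed 9.6000 | uniform 9.6000, cycloidal 7.3548, simple-harmonic 8.2918
β=50°: printed 12.0000 | uniform 12.0000, cycloidal 12.0000, simple-harmonic 12.0000
β=80°: printed 19.2000 | uniform 19.2000, cycloidal 22.8328, simple-harmonic 21.7082
only one law matches every sample → uniform

uniform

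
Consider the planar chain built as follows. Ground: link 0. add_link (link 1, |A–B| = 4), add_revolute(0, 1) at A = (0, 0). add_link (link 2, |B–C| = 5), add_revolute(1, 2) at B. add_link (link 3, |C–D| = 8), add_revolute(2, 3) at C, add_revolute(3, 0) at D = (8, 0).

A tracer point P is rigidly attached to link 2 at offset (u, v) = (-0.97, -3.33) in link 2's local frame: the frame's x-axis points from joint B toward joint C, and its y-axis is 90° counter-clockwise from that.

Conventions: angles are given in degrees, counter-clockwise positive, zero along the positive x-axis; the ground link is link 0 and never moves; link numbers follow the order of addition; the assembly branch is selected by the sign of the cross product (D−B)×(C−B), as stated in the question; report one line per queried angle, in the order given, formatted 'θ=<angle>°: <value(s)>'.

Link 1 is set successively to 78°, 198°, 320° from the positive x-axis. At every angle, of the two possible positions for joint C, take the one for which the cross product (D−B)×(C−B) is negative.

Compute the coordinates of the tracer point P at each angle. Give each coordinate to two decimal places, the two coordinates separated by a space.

A=(0,0), D=(8.00,0)
θ=78°: B = A + 4.00·(cos78°, sin78°) = (0.8316, 3.9126)
θ=78°: |BD| = 8.1666
θ=78°: circle(B,5.00) ∩ circle(D,8.00): a=1.6955, h=4.7037
θ=78°:   candidates: C₊=(4.5735,7.2290) cross=38.414; C₋=(0.0664,-1.0285) cross=-38.414
θ=78°:   branch - wants cross < 0 → take C=(0.0664,-1.0285) (cross=-38.414)
θ=78°: ex = (C−B)/|BC| = (-0.1531,-0.9882); ey = (0.9882,-0.1531)
θ=78°: P = B + -0.97·ex + -3.33·ey = (-2.3107,5.3808)
θ=198°: B = A + 4.00·(cos198°, sin198°) = (-3.8042, -1.2361)
θ=198°: |BD| = 11.8688
θ=198°: circle(B,5.00) ∩ circle(D,8.00): a=4.2914, h=2.5659
θ=198°:   candidates: C₊=(0.1966,1.7628) cross=30.454; C₋=(0.7311,-3.3411) cross=-30.454
θ=198°:   branch - wants cross < 0 → take C=(0.7311,-3.3411) (cross=-30.454)
θ=198°: ex = (C−B)/|BC| = (0.9071,-0.4210); ey = (0.4210,0.9071)
θ=198°: P = B + -0.97·ex + -3.33·ey = (-6.0860,-3.8482)
θ=320°: B = A + 4.00·(cos320°, sin320°) = (3.0642, -2.5712)
θ=320°: |BD| = 5.5654
θ=320°: circle(B,5.00) ∩ circle(D,8.00): a=-0.7211, h=4.9477
θ=320°:   candidates: C₊=(0.1388,1.4837) cross=27.536; C₋=(4.7104,-7.2924) cross=-27.536
θ=320°:   branch - wants cross < 0 → take C=(4.7104,-7.2924) (cross=-27.536)
θ=320°: ex = (C−B)/|BC| = (0.3292,-0.9442); ey = (0.9442,0.3292)
θ=320°: P = B + -0.97·ex + -3.33·ey = (-0.3995,-2.7516)

θ=78°: -2.31 5.38
θ=198°: -6.09 -3.85
θ=320°: -0.40 -2.75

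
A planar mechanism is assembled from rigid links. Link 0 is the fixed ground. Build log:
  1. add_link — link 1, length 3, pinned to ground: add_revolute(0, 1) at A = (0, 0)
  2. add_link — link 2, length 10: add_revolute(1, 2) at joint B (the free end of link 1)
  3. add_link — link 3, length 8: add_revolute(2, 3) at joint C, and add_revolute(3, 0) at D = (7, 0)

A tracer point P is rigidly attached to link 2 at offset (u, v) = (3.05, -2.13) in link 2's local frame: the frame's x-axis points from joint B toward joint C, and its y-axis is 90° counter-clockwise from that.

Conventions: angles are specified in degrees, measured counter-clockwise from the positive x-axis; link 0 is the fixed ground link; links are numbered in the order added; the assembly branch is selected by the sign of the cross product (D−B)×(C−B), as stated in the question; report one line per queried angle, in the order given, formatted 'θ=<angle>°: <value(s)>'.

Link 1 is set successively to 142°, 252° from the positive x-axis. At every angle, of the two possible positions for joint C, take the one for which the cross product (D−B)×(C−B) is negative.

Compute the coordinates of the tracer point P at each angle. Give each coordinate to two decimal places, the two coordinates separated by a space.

A=(0,0), D=(7.00,0)
θ=142°: B = A + 3.00·(cos142°, sin142°) = (-2.3640, 1.8470)
θ=142°: |BD| = 9.5444
θ=142°: circle(B,10.00) ∩ circle(D,8.00): a=6.6581, h=7.4612
θ=142°:   candidates: C₊=(5.6121,7.8787) cross=71.213; C₋=(2.7244,-6.7616) cross=-71.213
θ=142°:   branch - wants cross < 0 → take C=(2.7244,-6.7616) (cross=-71.213)
θ=142°: ex = (C−B)/|BC| = (0.5088,-0.8609); ey = (0.8609,0.5088)
θ=142°: P = B + 3.05·ex + -2.13·ey = (-2.6457,-1.8625)
θ=252°: B = A + 3.00·(cos252°, sin252°) = (-0.9271, -2.8532)
θ=252°: |BD| = 8.4249
θ=252°: circle(B,10.00) ∩ circle(D,8.00): a=6.3490, h=7.7260
θ=252°:   candidates: C₊=(2.4303,6.5664) cross=65.090; C₋=(7.6632,-7.9725) cross=-65.090
θ=252°:   branch - wants cross < 0 → take C=(7.6632,-7.9725) (cross=-65.090)
θ=252°: ex = (C−B)/|BC| = (0.8590,-0.5119); ey = (0.5119,0.8590)
θ=252°: P = B + 3.05·ex + -2.13·ey = (0.6026,-6.2443)

θ=142°: -2.65 -1.86
θ=252°: 0.60 -6.24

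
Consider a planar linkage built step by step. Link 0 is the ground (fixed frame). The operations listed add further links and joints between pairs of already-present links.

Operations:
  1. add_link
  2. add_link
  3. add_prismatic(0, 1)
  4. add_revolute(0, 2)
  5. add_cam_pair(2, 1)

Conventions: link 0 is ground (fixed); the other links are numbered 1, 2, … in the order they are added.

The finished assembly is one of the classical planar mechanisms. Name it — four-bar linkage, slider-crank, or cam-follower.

links: 3 (incl. ground); joints: 1 revolute, 1 prismatic, 1 higher (cam) pair, forming one closed loop
3 links, revolute + prismatic + higher pair in one loop → cam-follower

cam-follower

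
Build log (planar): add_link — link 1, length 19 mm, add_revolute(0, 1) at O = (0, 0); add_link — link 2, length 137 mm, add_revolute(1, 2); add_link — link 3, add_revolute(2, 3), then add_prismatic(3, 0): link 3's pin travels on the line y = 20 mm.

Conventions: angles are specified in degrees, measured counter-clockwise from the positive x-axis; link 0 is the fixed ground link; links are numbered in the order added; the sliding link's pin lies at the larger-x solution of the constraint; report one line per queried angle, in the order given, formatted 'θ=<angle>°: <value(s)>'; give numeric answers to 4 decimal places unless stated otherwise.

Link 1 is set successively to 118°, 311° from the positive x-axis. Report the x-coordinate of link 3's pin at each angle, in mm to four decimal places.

geometry: r = 19 mm, L = 137 mm, e = 20 mm
θ=118°: crank pin P = (r cos θ, r sin θ) = (-8.919960, 16.776004)
θ=118°: h = r sin θ − e = 16.776004 − 20 = -3.223996
θ=118°: x = r cos θ + √(L² − h²) = -8.919960 + 136.962060 = 128.042100
θ=311°: crank pin P = (r cos θ, r sin θ) = (12.465122, -14.339482)
θ=311°: h = r sin θ − e = -14.339482 − 20 = -34.339482
θ=311°: x = r cos θ + √(L² − h²) = 12.465122 + 132.626543 = 145.091665

θ=118°: 128.0421
θ=311°: 145.0917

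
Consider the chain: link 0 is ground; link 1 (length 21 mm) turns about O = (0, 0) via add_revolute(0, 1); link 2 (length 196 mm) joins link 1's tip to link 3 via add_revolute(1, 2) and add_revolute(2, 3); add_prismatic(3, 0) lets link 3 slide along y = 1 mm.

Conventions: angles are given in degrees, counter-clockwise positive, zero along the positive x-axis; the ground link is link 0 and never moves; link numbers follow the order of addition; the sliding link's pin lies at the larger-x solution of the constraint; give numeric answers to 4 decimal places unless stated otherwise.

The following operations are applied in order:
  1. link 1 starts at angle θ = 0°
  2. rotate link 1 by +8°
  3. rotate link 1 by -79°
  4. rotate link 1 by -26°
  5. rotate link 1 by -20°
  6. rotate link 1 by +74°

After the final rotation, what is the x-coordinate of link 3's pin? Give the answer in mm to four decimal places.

geometry: r = 21 mm, L = 196 mm, e = 1 mm; θ starts at 0°
rotate link 1 by +8°: θ ← 0° +8° = 8°
rotate link 1 by -79°: θ ← 8° -79° = -71°
rotate link 1 by -26°: θ ← -71° -26° = -97°
rotate link 1 by -20°: θ ← -97° -20° = -117°
rotate link 1 by +74°: θ ← -117° +74° = -43°
crank pin P = (r cos θ, r sin θ) = (15.358428, -14.321966)
h = r sin θ − e = -14.321966 − 1 = -15.321966
x = r cos θ + √(L² − h²) = 15.358428 + 195.400198 = 210.758626

210.7586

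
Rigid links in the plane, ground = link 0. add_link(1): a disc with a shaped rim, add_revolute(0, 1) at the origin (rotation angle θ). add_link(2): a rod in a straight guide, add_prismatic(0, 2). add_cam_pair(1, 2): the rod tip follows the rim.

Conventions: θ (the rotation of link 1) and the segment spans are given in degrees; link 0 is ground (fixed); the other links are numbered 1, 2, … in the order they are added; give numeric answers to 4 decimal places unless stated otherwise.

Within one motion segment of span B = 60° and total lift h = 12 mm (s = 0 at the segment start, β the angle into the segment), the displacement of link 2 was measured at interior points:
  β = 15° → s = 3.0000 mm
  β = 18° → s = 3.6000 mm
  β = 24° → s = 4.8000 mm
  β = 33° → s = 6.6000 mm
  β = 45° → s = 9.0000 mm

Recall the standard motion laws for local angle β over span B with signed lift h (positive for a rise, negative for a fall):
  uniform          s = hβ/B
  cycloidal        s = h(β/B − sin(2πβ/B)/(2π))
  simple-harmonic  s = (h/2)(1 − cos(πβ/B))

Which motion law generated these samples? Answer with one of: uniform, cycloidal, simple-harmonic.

candidates at β/B = r: uniform s = h·r (linear in β); cycloidal s = h·(r − sin(2πr)/(2π)); simple-harmonic s = (h/2)(1 − cos(πr))
β=15°: printed 3.0000 | uniform 3.0000, cycloidal 1.0901, simple-harmonic 1.7574
β=18°: printed 3.6000 | uniform 3.6000, cycloidal 1.7836, simple-harmonic 2.4733
β=24°: printed 4.8000 | uniform 4.8000, cycloidal 3.6774, simple-harmonic 4.1459
β=33°: printed 6.6000 | uniform 6.6000, cycloidal 7.1902, simple-harmonic 6.9386
β=45°: printed 9.0000 | uniform 9.0000, cycloidal 10.9099, simple-harmonic 10.2426
only one law matches every sample → uniform

uniform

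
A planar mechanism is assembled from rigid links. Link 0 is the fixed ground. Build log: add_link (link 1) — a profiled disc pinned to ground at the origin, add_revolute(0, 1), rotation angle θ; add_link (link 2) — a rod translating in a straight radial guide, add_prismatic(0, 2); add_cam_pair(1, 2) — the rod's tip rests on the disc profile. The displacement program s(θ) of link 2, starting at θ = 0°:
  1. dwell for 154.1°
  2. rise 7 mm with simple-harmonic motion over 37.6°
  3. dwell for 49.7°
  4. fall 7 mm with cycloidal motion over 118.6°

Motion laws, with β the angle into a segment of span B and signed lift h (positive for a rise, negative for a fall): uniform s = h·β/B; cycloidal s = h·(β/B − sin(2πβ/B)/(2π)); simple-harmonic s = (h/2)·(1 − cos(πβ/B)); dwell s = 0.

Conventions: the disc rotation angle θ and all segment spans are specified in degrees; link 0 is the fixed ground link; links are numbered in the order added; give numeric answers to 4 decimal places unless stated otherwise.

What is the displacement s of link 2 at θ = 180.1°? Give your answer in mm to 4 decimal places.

seg 1 [0°–154.1°] dwell: s stays 0.0000
seg 2 [154.1°–191.7°] simple-harmonic, h=7: θ=180.1° here. β=26, B=37.6. 7/2·(1 − cos(π·0.6915)) = 5.4808 → s = 5.4808

5.4808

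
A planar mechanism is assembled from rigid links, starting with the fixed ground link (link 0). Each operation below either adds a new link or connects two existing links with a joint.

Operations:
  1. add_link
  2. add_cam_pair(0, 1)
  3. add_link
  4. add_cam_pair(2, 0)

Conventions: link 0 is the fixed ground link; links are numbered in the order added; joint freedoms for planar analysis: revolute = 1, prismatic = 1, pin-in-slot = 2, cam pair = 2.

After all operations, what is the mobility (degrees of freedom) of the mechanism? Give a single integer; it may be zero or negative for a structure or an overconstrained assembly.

ground; <1,0,0>
#1 <2,0,0>
C:0↔1 J2 <2,0,1>
#2 <3,0,1>
C:2↔0 J2 <3,0,2>
3×2 − 2×0 − 1×2 = 4

M = 4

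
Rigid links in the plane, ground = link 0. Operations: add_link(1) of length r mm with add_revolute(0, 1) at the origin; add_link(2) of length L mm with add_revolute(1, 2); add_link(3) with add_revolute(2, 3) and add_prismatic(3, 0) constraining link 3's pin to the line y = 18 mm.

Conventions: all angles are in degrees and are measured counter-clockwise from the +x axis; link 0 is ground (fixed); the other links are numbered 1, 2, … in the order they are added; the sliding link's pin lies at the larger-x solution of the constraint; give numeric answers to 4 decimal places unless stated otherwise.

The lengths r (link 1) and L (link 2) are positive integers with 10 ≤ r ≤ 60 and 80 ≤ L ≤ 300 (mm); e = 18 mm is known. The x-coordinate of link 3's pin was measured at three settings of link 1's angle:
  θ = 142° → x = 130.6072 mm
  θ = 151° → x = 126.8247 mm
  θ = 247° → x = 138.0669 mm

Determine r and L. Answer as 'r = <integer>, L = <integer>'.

constraint per measurement: (x − r cos θ)² + (r sin θ − e)² = L²
subtracting the θ₁ and θ₂ equations cancels the r² and L² terms:
r = (x₁² − x₂²) / (2[(x₁cos θ₁ + e sin θ₁) − (x₂cos θ₂ + e sin θ₂)]) = 47.0003 → r = 47
L² = (x₁ − r cos θ₁)² + (r sin θ₁ − e)² = 28224.0100 → L = 168.0000 → L = 168
check at θ₃=247°: x = 138.0669 (printed 138.0669) ✓

r = 47, L = 168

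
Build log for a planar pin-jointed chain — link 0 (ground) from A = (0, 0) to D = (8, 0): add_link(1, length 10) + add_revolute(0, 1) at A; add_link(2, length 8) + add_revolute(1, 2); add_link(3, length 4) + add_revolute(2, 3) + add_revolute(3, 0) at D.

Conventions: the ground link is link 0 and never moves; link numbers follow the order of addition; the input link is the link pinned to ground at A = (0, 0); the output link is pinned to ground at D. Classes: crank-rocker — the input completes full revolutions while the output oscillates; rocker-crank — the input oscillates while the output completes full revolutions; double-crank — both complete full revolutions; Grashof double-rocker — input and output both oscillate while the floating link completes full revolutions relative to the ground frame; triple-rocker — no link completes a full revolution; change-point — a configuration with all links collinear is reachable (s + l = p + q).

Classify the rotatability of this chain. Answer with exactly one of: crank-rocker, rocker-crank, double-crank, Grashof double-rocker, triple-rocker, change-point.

lengths: ground=8, input=10, coupler=8, output=4
sorted: s=4 (shortest), l=10 (longest), p+q=16
s + l = 14 vs p + q = 16
s + l < p + q (Grashof) with shortest = output link → rocker-crank

rocker-crank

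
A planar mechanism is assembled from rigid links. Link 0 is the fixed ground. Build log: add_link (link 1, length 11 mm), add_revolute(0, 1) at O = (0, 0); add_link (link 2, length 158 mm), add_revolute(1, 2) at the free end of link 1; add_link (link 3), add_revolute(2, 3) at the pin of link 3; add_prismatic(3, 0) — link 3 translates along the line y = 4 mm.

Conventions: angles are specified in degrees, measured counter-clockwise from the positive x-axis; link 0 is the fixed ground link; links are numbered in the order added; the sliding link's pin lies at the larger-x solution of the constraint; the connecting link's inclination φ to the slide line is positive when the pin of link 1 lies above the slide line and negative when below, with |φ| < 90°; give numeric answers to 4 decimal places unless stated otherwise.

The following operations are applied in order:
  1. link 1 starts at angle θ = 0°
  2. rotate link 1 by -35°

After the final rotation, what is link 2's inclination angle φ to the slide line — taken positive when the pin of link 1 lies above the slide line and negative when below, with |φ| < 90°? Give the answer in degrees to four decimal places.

geometry: r = 11 mm, L = 158 mm, e = 4 mm; θ starts at 0°
rotate link 1 by -35°: θ ← 0° -35° = -35°
h = r sin θ − e = -6.309341 − 4 = -10.309341
sin φ = h / L = -10.309341 / 158 = -0.06524899
φ = arcsin(-0.06524899) = -3.741150°

-3.7411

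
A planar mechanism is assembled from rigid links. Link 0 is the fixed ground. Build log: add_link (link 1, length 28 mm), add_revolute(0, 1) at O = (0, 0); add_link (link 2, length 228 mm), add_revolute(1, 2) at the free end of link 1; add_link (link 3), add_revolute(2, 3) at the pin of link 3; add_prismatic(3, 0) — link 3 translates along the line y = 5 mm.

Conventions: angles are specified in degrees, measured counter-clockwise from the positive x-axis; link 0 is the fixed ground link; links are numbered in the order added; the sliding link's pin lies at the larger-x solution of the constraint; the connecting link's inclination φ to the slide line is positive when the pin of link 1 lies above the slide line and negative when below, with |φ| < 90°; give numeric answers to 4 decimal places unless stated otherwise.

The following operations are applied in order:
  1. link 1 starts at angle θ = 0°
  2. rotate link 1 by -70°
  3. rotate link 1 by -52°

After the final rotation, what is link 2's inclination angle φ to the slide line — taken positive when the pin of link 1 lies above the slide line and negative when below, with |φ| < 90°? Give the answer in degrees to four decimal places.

geometry: r = 28 mm, L = 228 mm, e = 5 mm; θ starts at 0°
rotate link 1 by -70°: θ ← 0° -70° = -70°
rotate link 1 by -52°: θ ← -70° -52° = -122°
h = r sin θ − e = -23.745347 − 5 = -28.745347
sin φ = h / L = -28.745347 / 228 = -0.12607608
φ = arcsin(-0.12607608) = -7.242902°

-7.2429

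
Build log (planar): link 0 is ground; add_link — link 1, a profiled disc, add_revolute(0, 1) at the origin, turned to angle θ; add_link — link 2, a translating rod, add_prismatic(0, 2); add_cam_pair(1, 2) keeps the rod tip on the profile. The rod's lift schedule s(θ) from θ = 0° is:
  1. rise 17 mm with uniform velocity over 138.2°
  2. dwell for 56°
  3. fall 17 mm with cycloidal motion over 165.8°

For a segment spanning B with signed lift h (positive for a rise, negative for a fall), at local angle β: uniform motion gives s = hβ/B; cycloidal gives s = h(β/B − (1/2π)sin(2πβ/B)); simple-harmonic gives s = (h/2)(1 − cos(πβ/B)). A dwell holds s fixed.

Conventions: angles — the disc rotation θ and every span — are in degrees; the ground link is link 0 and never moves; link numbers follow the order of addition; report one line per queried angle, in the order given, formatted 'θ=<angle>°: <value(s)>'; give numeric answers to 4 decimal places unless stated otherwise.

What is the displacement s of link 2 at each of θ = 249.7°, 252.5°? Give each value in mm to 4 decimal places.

seg 1 [0°–138.2°] uniform, h=17: full span → s += 17 → s = 17.0000
seg 2 [138.2°–194.2°] dwell: s stays 17.0000
seg 3 [194.2°–360°] cycloidal, h=-17: θ=249.7° here. β=55.5, B=165.8. -17·(0.3347 − sin(2π·0.3347)/(2π)) = -3.3595 → s = 13.6405
seg 3 [194.2°–360°] cycloidal, h=-17: θ=252.5° here. β=58.3, B=165.8. -17·(0.3516 − sin(2π·0.3516)/(2π)) = -3.8052 → s = 13.1948

θ=249.7°: 13.6405
θ=252.5°: 13.1948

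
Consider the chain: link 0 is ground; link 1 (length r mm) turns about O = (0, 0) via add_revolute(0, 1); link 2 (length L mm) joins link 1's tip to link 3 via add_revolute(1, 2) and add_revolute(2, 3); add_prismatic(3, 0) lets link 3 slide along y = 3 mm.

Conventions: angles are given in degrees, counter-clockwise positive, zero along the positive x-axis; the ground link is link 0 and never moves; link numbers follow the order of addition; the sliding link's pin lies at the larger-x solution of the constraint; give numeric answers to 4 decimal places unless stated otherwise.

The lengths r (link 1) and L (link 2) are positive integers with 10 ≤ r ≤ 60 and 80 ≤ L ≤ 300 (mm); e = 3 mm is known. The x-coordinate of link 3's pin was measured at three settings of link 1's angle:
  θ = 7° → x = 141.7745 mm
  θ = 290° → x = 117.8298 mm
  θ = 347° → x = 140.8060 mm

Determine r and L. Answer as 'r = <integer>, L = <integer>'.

constraint per measurement: (x − r cos θ)² + (r sin θ − e)² = L²
subtracting the θ₁ and θ₂ equations cancels the r² and L² terms:
r = (x₁² − x₂²) / (2[(x₁cos θ₁ + e sin θ₁) − (x₂cos θ₂ + e sin θ₂)]) = 30.0001 → r = 30
L² = (x₁ − r cos θ₁)² + (r sin θ₁ − e)² = 12544.0083 → L = 112.0000 → L = 112
check at θ₃=347°: x = 140.8060 (printed 140.8060) ✓

r = 30, L = 112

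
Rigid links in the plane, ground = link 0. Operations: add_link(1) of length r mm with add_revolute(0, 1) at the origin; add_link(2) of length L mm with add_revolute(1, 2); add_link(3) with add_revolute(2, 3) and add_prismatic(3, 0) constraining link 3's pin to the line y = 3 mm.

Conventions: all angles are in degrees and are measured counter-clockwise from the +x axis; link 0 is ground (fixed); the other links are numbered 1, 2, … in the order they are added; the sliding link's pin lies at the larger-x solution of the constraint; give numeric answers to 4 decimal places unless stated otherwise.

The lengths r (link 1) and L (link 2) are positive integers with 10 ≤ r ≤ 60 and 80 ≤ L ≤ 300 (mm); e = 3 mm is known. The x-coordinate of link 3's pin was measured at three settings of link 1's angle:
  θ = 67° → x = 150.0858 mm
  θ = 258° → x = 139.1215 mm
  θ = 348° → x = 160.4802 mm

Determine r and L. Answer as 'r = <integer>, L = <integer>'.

constraint per measurement: (x − r cos θ)² + (r sin θ − e)² = L²
subtracting the θ₁ and θ₂ equations cancels the r² and L² terms:
r = (x₁² − x₂²) / (2[(x₁cos θ₁ + e sin θ₁) − (x₂cos θ₂ + e sin θ₂)]) = 16.9999 → r = 17
L² = (x₁ − r cos θ₁)² + (r sin θ₁ − e)² = 20735.9873 → L = 144.0000 → L = 144
check at θ₃=348°: x = 160.4802 (printed 160.4802) ✓

r = 17, L = 144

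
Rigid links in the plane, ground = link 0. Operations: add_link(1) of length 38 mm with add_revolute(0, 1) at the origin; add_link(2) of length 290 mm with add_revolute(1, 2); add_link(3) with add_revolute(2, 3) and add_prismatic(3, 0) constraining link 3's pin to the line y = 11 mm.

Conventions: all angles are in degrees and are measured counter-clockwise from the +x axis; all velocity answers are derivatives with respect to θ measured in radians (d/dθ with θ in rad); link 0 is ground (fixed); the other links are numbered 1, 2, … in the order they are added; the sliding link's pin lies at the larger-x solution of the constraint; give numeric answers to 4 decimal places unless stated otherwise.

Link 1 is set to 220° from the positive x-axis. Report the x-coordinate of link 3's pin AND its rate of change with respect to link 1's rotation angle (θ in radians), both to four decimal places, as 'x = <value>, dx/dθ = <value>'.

geometry: r = 38 mm, L = 290 mm, e = 11 mm
crank pin P = (r cos θ, r sin θ) = (-29.109689, -24.425929)
h = r sin θ − e = -24.425929 − 11 = -35.425929
x = r cos θ + √(L² − h²) = -29.109689 + 287.828080 = 258.718391
dx/dθ = −r sin θ − h·r cos θ/√(L² − h²) (θ in radians; h = -35.425929) = 20.843104

x = 258.7184, dx/dθ = 20.8431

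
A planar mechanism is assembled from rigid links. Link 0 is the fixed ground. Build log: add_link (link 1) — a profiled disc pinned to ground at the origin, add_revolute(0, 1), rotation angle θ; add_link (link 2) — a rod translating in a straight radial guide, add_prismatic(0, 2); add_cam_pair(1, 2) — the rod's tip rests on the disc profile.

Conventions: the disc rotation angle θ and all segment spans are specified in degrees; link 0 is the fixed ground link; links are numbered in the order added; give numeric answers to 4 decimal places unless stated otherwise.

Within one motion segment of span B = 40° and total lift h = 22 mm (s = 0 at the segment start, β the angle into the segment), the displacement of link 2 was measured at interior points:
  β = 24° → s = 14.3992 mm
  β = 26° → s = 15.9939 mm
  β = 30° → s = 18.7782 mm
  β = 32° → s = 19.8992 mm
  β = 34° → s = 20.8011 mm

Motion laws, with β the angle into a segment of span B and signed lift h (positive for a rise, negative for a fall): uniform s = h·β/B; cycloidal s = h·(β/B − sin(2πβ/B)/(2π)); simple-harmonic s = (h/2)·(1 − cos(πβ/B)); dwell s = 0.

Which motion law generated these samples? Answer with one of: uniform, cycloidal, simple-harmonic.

candidates at β/B = r: uniform s = h·r (linear in β); cycloidal s = h·(r − sin(2πr)/(2π)); simple-harmonic s = (h/2)(1 − cos(πr))
β=24°: printed 14.3992 | uniform 13.2000, cycloidal 15.2581, simple-harmonic 14.3992
β=26°: printed 15.9939 | uniform 14.3000, cycloidal 17.1327, simple-harmonic 15.9939
β=30°: printed 18.7782 | uniform 16.5000, cycloidal 20.0014, simple-harmonic 18.7782
β=32°: printed 19.8992 | uniform 17.6000, cycloidal 20.9300, simple-harmonic 19.8992
β=34°: printed 20.8011 | uniform 18.7000, cycloidal 21.5327, simple-harmonic 20.8011
only one law matches every sample → simple-harmonic

simple-harmonic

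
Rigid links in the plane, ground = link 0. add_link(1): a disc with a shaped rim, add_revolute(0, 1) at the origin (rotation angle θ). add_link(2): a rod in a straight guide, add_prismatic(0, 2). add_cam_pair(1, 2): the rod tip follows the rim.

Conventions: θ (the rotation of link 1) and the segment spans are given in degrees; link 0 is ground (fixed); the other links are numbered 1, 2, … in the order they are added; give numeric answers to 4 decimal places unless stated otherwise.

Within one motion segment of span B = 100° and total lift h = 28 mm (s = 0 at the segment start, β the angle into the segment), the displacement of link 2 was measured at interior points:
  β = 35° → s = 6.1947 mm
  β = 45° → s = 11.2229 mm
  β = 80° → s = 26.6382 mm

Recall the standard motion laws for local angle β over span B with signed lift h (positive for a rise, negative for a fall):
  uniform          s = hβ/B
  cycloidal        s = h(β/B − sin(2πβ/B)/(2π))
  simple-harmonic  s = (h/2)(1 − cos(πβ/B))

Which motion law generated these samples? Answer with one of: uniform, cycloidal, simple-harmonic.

candidates at β/B = r: uniform s = h·r (linear in β); cycloidal s = h·(r − sin(2πr)/(2π)); simple-harmonic s = (h/2)(1 − cos(πr))
β=35°: printed 6.1947 | uniform 9.8000, cycloidal 6.1947, simple-harmonic 7.6441
β=45°: printed 11.2229 | uniform 12.6000, cycloidal 11.2229, simple-harmonic 11.8099
β=80°: printed 26.6382 | uniform 22.4000, cycloidal 26.6382, simple-harmonic 25.3262
only one law matches every sample → cycloidal

cycloidal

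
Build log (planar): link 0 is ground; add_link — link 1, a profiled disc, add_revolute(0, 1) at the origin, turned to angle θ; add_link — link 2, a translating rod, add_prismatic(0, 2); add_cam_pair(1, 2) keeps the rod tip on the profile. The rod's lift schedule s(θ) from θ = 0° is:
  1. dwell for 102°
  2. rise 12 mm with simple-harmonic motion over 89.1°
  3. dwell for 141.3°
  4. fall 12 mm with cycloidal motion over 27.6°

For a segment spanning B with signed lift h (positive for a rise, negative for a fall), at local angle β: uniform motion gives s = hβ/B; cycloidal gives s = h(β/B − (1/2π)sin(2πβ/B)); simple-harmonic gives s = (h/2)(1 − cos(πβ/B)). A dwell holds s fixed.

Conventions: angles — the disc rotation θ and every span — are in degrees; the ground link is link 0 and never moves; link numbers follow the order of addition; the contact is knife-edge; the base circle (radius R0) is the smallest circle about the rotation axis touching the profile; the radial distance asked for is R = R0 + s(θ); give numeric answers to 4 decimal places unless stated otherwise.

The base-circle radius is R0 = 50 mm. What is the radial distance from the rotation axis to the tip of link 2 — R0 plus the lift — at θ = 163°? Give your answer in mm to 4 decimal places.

seg 1 [0°–102°] dwell: s stays 0.0000
seg 2 [102°–191.1°] simple-harmonic, h=12: θ=163° here. β=61, B=89.1. 12/2·(1 − cos(π·0.6846)) = 9.2882 → s = 9.2882
R = R0 + s = 50 + 9.2882 = 59.2882

59.2882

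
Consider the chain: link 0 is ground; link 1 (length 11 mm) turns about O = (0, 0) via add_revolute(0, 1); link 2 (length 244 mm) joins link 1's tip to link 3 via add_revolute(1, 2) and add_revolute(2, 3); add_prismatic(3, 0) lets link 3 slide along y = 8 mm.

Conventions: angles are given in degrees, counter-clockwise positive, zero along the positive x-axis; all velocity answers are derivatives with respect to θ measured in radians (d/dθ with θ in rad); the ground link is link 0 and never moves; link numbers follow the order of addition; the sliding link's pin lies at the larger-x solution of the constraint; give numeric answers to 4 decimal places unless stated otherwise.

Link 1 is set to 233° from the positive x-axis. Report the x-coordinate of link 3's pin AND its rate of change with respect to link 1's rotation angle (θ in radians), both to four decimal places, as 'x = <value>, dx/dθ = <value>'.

geometry: r = 11 mm, L = 244 mm, e = 8 mm
crank pin P = (r cos θ, r sin θ) = (-6.619965, -8.784991)
h = r sin θ − e = -8.784991 − 8 = -16.784991
x = r cos θ + √(L² − h²) = -6.619965 + 243.421988 = 236.802022
dx/dθ = −r sin θ − h·r cos θ/√(L² − h²) (θ in radians; h = -16.784991) = 8.328516

x = 236.8020, dx/dθ = 8.3285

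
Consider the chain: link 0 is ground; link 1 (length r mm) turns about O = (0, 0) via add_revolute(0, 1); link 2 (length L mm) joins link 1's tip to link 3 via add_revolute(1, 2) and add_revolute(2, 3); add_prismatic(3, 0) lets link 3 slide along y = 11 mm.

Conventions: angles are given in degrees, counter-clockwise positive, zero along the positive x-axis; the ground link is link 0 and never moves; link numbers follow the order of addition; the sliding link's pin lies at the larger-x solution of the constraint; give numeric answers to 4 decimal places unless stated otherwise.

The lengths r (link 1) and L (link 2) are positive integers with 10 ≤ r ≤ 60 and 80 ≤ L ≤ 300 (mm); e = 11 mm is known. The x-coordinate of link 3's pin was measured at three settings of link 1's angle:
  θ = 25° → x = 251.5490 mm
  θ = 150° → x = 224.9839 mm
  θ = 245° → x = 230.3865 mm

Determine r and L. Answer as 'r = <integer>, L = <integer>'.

constraint per measurement: (x − r cos θ)² + (r sin θ − e)² = L²
subtracting the θ₁ and θ₂ equations cancels the r² and L² terms:
r = (x₁² − x₂²) / (2[(x₁cos θ₁ + e sin θ₁) − (x₂cos θ₂ + e sin θ₂)]) = 15.0000 → r = 15
L² = (x₁ − r cos θ₁)² + (r sin θ₁ − e)² = 56644.0108 → L = 238.0000 → L = 238
check at θ₃=245°: x = 230.3865 (printed 230.3865) ✓

r = 15, L = 238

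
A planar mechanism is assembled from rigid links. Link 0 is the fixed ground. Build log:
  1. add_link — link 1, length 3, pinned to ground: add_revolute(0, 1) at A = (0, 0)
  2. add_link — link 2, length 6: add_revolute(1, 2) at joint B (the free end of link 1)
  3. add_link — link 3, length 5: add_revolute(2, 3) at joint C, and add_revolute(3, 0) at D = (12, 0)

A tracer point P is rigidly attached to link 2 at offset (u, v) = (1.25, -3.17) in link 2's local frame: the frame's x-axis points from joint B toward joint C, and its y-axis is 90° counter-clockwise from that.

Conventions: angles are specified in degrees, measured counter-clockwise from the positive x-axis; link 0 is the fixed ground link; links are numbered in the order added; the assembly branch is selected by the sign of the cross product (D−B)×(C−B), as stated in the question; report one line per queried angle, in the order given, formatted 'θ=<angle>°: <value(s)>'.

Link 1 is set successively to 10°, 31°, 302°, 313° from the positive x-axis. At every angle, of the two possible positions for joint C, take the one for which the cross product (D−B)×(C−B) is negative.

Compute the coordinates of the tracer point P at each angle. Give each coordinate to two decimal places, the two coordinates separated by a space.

A=(0,0), D=(12.00,0)
θ=10°: B = A + 3.00·(cos10°, sin10°) = (2.9544, 0.5209)
θ=10°: |BD| = 9.0606
θ=10°: circle(B,6.00) ∩ circle(D,5.00): a=5.1373, h=3.0997
θ=10°:   candidates: C₊=(8.2615,3.3201) cross=28.085; C₋=(7.9050,-2.8690) cross=-28.085
θ=10°:   branch - wants cross < 0 → take C=(7.9050,-2.8690) (cross=-28.085)
θ=10°: ex = (C−B)/|BC| = (0.8251,-0.5650); ey = (0.5650,0.8251)
θ=10°: P = B + 1.25·ex + -3.17·ey = (2.1948,-2.8009)
θ=31°: B = A + 3.00·(cos31°, sin31°) = (2.5715, 1.5451)
θ=31°: |BD| = 9.5543
θ=31°: circle(B,6.00) ∩ circle(D,5.00): a=5.3528, h=2.7107
θ=31°:   candidates: C₊=(8.2922,3.3544) cross=25.898; C₋=(7.4155,-1.9955) cross=-25.898
θ=31°:   branch - wants cross < 0 → take C=(7.4155,-1.9955) (cross=-25.898)
θ=31°: ex = (C−B)/|BC| = (0.8073,-0.5901); ey = (0.5901,0.8073)
θ=31°: P = B + 1.25·ex + -3.17·ey = (1.7100,-1.7517)
θ=302°: B = A + 3.00·(cos302°, sin302°) = (1.5898, -2.5441)
θ=302°: |BD| = 10.7166
θ=302°: circle(B,6.00) ∩ circle(D,5.00): a=5.8715, h=1.2350
θ=302°:   candidates: C₊=(7.0002,0.0494) cross=13.235; C₋=(7.5866,-2.3499) cross=-13.235
θ=302°:   branch - wants cross < 0 → take C=(7.5866,-2.3499) (cross=-13.235)
θ=302°: ex = (C−B)/|BC| = (0.9995,0.0324); ey = (-0.0324,0.9995)
θ=302°: P = B + 1.25·ex + -3.17·ey = (2.9417,-5.6720)
θ=313°: B = A + 3.00·(cos313°, sin313°) = (2.0460, -2.1941)
θ=313°: |BD| = 10.1929
θ=313°: circle(B,6.00) ∩ circle(D,5.00): a=5.6361, h=2.0579
θ=313°:   candidates: C₊=(7.1070,1.0287) cross=20.976; C₋=(7.9929,-2.9905) cross=-20.976
θ=313°:   branch - wants cross < 0 → take C=(7.9929,-2.9905) (cross=-20.976)
θ=313°: ex = (C−B)/|BC| = (0.9912,-0.1327); ey = (0.1327,0.9912)
θ=313°: P = B + 1.25·ex + -3.17·ey = (2.8641,-5.5019)

θ=10°: 2.19 -2.80
θ=31°: 1.71 -1.75
θ=302°: 2.94 -5.67
θ=313°: 2.86 -5.50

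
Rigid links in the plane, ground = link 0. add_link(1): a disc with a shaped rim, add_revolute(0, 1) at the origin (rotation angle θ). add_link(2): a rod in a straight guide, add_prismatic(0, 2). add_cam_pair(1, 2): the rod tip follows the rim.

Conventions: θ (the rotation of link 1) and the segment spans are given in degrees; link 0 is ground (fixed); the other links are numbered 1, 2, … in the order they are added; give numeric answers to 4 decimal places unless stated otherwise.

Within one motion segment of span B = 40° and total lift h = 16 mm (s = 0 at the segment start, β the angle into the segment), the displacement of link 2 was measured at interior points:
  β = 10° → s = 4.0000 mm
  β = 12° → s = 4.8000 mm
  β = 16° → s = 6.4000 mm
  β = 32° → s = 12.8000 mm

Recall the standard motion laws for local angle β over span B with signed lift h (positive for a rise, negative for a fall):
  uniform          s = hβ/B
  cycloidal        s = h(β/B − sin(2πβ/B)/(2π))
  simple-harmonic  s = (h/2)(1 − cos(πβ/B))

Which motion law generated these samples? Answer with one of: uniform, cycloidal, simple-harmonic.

candidates at β/B = r: uniform s = h·r (linear in β); cycloidal s = h·(r − sin(2πr)/(2π)); simple-harmonic s = (h/2)(1 − cos(πr))
β=10°: printed 4.0000 | uniform 4.0000, cycloidal 1.4535, simple-harmonic 2.3431
β=12°: printed 4.8000 | uniform 4.8000, cycloidal 2.3782, simple-harmonic 3.2977
β=16°: printed 6.4000 | uniform 6.4000, cycloidal 4.9032, simple-harmonic 5.5279
β=32°: printed 12.8000 | uniform 12.8000, cycloidal 15.2218, simple-harmonic 14.4721
only one law matches every sample → uniform

uniform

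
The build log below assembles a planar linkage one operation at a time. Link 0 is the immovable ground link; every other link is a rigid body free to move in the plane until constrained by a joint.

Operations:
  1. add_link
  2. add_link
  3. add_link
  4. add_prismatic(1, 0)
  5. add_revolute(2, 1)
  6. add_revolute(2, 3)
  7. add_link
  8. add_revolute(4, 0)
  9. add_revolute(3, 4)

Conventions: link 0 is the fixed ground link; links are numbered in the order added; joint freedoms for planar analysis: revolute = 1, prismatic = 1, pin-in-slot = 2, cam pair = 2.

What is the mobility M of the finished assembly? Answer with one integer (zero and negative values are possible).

(L,J1,J2)=(1,0,0); link0 fixed
link1: (2,0,0)
link2: (3,0,0)
link3: (4,0,0)
P 1-0 [J1]: (4,1,0)
R 2-1 [J1]: (4,2,0)
R 2-3 [J1]: (4,3,0)
link4: (5,3,0)
R 4-0 [J1]: (5,4,0)
R 3-4 [J1]: (5,5,0)
Grübler: 3·4 − 2·5 − 0 = 2

M = 2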